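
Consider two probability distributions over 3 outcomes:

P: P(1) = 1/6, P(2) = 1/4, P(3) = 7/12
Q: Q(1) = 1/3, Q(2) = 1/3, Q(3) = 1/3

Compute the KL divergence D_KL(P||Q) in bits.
0.2005 bits

D_KL(P||Q) = Σ P(x) log₂(P(x)/Q(x))

Computing term by term:
  P(1)·log₂(P(1)/Q(1)) = (1/6)·log₂((1/6)/(1/3)) = -0.16667
  P(2)·log₂(P(2)/Q(2)) = (1/4)·log₂((1/4)/(1/3)) = -0.10376
  P(3)·log₂(P(3)/Q(3)) = (7/12)·log₂((7/12)/(1/3)) = 0.47096

D_KL(P||Q) = -0.16667 - 0.10376 + 0.47096 = 0.20053 ≈ 0.2005 bits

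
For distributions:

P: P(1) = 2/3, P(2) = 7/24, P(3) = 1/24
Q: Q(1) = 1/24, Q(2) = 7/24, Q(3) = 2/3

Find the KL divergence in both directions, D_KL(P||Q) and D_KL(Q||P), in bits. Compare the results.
D_KL(P||Q) = 2.5000 bits, D_KL(Q||P) = 2.5000 bits. The two directions give exactly the same value for this pair.

D_KL(P||Q) = Σ P(x) log₂(P(x)/Q(x))

Computing term by term:
  P(1)·log₂(P(1)/Q(1)) = (2/3)·log₂((2/3)/(1/24)) = 2.66667
  P(2)·log₂(P(2)/Q(2)) = (7/24)·log₂((7/24)/(7/24)) = 0.00000
  P(3)·log₂(P(3)/Q(3)) = (1/24)·log₂((1/24)/(2/3)) = -0.16667

D_KL(P||Q) = 2.66667 + 0.00000 - 0.16667 = 2.50000 ≈ 2.5000 bits

D_KL(Q||P) = Σ Q(x) log₂(Q(x)/P(x))

Computing term by term:
  Q(1)·log₂(Q(1)/P(1)) = (1/24)·log₂((1/24)/(2/3)) = -0.16667
  Q(2)·log₂(Q(2)/P(2)) = (7/24)·log₂((7/24)/(7/24)) = 0.00000
  Q(3)·log₂(Q(3)/P(3)) = (2/3)·log₂((2/3)/(1/24)) = 2.66667

D_KL(Q||P) = -0.16667 + 0.00000 + 2.66667 = 2.50000 ≈ 2.5000 bits

These ARE equal here. Q is P with outcomes relabeled (Q(1) = P(3), Q(3) = P(1)) by a relabeling that is its own inverse, so the two sums contain exactly the same terms in a different order. This is a special case — KL divergence is not symmetric in general: D_KL(P||Q) ≠ D_KL(Q||P) for most P, Q.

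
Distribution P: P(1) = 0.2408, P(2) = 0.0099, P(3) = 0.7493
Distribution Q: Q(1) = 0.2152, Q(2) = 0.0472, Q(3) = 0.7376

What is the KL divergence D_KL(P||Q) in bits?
0.0338 bits

D_KL(P||Q) = Σ P(x) log₂(P(x)/Q(x))

Computing term by term:
  P(1)·log₂(P(1)/Q(1)) = 0.2408·log₂(0.2408/0.2152) = 0.03905
  P(2)·log₂(P(2)/Q(2)) = 0.0099·log₂(0.0099/0.0472) = -0.02231
  P(3)·log₂(P(3)/Q(3)) = 0.7493·log₂(0.7493/0.7376) = 0.01701

D_KL(P||Q) = 0.03905 - 0.02231 + 0.01701 = 0.03375 ≈ 0.0338 bits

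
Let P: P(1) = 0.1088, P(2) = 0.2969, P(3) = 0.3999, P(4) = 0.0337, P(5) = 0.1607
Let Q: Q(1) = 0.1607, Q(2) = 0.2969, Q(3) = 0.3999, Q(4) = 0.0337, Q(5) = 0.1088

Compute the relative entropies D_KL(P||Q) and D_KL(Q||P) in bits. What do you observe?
D_KL(P||Q) = 0.0292 bits, D_KL(Q||P) = 0.0292 bits. The two directions give the same value here, because Q is a self-inverse relabeling of P; in general KL divergence is asymmetric.

D_KL(P||Q) = Σ P(x) log₂(P(x)/Q(x))

Computing term by term:
  P(1)·log₂(P(1)/Q(1)) = 0.1088·log₂(0.1088/0.1607) = -0.06122
  P(2)·log₂(P(2)/Q(2)) = 0.2969·log₂(0.2969/0.2969) = 0.00000
  P(3)·log₂(P(3)/Q(3)) = 0.3999·log₂(0.3999/0.3999) = 0.00000
  P(4)·log₂(P(4)/Q(4)) = 0.0337·log₂(0.0337/0.0337) = 0.00000
  P(5)·log₂(P(5)/Q(5)) = 0.1607·log₂(0.1607/0.1088) = 0.09042

D_KL(P||Q) = -0.06122 + 0.00000 + 0.00000 + 0.00000 + 0.09042 = 0.02920 ≈ 0.0292 bits

D_KL(Q||P) = Σ Q(x) log₂(Q(x)/P(x))

Computing term by term:
  Q(1)·log₂(Q(1)/P(1)) = 0.1607·log₂(0.1607/0.1088) = 0.09042
  Q(2)·log₂(Q(2)/P(2)) = 0.2969·log₂(0.2969/0.2969) = 0.00000
  Q(3)·log₂(Q(3)/P(3)) = 0.3999·log₂(0.3999/0.3999) = 0.00000
  Q(4)·log₂(Q(4)/P(4)) = 0.0337·log₂(0.0337/0.0337) = 0.00000
  Q(5)·log₂(Q(5)/P(5)) = 0.1088·log₂(0.1088/0.1607) = -0.06122

D_KL(Q||P) = 0.09042 + 0.00000 + 0.00000 + 0.00000 - 0.06122 = 0.02920 ≈ 0.0292 bits

These ARE equal here. Q is P with outcomes relabeled (Q(1) = P(5), Q(5) = P(1)) by a relabeling that is its own inverse, so the two sums contain exactly the same terms in a different order. This is a special case — KL divergence is not symmetric in general: D_KL(P||Q) ≠ D_KL(Q||P) for most P, Q.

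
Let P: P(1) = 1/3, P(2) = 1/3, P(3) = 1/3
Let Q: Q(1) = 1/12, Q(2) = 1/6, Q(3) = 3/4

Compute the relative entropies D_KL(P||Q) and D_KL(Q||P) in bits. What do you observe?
D_KL(P||Q) = 0.6100 bits, D_KL(Q||P) = 0.5441 bits. The two directions give different values (D_KL(P||Q) exceeds D_KL(Q||P) by 0.0659 bits): KL divergence is asymmetric.

D_KL(P||Q) = Σ P(x) log₂(P(x)/Q(x))

Computing term by term:
  P(1)·log₂(P(1)/Q(1)) = (1/3)·log₂((1/3)/(1/12)) = 0.66667
  P(2)·log₂(P(2)/Q(2)) = (1/3)·log₂((1/3)/(1/6)) = 0.33333
  P(3)·log₂(P(3)/Q(3)) = (1/3)·log₂((1/3)/(3/4)) = -0.38998

D_KL(P||Q) = 0.66667 + 0.33333 - 0.38998 = 0.61002 ≈ 0.6100 bits

D_KL(Q||P) = Σ Q(x) log₂(Q(x)/P(x))

Computing term by term:
  Q(1)·log₂(Q(1)/P(1)) = (1/12)·log₂((1/12)/(1/3)) = -0.16667
  Q(2)·log₂(Q(2)/P(2)) = (1/6)·log₂((1/6)/(1/3)) = -0.16667
  Q(3)·log₂(Q(3)/P(3)) = (3/4)·log₂((3/4)/(1/3)) = 0.87744

D_KL(Q||P) = -0.16667 - 0.16667 + 0.87744 = 0.54410 ≈ 0.5441 bits

These are NOT equal (difference: 0.0659 bits). KL divergence is asymmetric: D_KL(P||Q) ≠ D_KL(Q||P) in general.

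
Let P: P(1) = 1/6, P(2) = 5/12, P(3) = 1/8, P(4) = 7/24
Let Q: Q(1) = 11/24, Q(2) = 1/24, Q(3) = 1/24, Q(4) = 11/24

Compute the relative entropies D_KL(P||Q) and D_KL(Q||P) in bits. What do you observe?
D_KL(P||Q) = 1.1488 bits, D_KL(Q||P) = 0.7633 bits. The two directions give different values (D_KL(P||Q) exceeds D_KL(Q||P) by 0.3855 bits): KL divergence is asymmetric.

D_KL(P||Q) = Σ P(x) log₂(P(x)/Q(x))

Computing term by term:
  P(1)·log₂(P(1)/Q(1)) = (1/6)·log₂((1/6)/(11/24)) = -0.24324
  P(2)·log₂(P(2)/Q(2)) = (5/12)·log₂((5/12)/(1/24)) = 1.38414
  P(3)·log₂(P(3)/Q(3)) = (1/8)·log₂((1/8)/(1/24)) = 0.19812
  P(4)·log₂(P(4)/Q(4)) = (7/24)·log₂((7/24)/(11/24)) = -0.19019

D_KL(P||Q) = -0.24324 + 1.38414 + 0.19812 - 0.19019 = 1.14883 ≈ 1.1488 bits

D_KL(Q||P) = Σ Q(x) log₂(Q(x)/P(x))

Computing term by term:
  Q(1)·log₂(Q(1)/P(1)) = (11/24)·log₂((11/24)/(1/6)) = 0.66891
  Q(2)·log₂(Q(2)/P(2)) = (1/24)·log₂((1/24)/(5/12)) = -0.13841
  Q(3)·log₂(Q(3)/P(3)) = (1/24)·log₂((1/24)/(1/8)) = -0.06604
  Q(4)·log₂(Q(4)/P(4)) = (11/24)·log₂((11/24)/(7/24)) = 0.29887

D_KL(Q||P) = 0.66891 - 0.13841 - 0.06604 + 0.29887 = 0.76333 ≈ 0.7633 bits

These are NOT equal (difference: 0.3855 bits). KL divergence is asymmetric: D_KL(P||Q) ≠ D_KL(Q||P) in general.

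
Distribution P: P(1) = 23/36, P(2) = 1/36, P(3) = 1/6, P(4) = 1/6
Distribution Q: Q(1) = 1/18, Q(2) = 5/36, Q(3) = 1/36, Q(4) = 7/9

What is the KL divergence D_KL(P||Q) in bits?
2.2471 bits

D_KL(P||Q) = Σ P(x) log₂(P(x)/Q(x))

Computing term by term:
  P(1)·log₂(P(1)/Q(1)) = (23/36)·log₂((23/36)/(1/18)) = 2.25116
  P(2)·log₂(P(2)/Q(2)) = (1/36)·log₂((1/36)/(5/36)) = -0.06450
  P(3)·log₂(P(3)/Q(3)) = (1/6)·log₂((1/6)/(1/36)) = 0.43083
  P(4)·log₂(P(4)/Q(4)) = (1/6)·log₂((1/6)/(7/9)) = -0.37040

D_KL(P||Q) = 2.25116 - 0.06450 + 0.43083 - 0.37040 = 2.24709 ≈ 2.2471 bits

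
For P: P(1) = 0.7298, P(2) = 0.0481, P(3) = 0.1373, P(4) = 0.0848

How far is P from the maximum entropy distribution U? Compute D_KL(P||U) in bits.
0.7626 bits

U(i) = 1/4 for all i

D_KL(P||U) = Σ P(x) log₂(P(x) / (1/4))
           = Σ P(x) log₂(P(x)) + log₂(4)
           = log₂(4) - H(P)

H(P) = -Σ P(x) log₂(P(x)):
  -P(1)·log₂(P(1)) = -(0.7298)·log₂(0.7298) = 0.33164
  -P(2)·log₂(P(2)) = -(0.0481)·log₂(0.0481) = 0.21057
  -P(3)·log₂(P(3)) = -(0.1373)·log₂(0.1373) = 0.39331
  -P(4)·log₂(P(4)) = -(0.0848)·log₂(0.0848) = 0.30187
H(P) = 0.33164 + 0.21057 + 0.39331 + 0.30187 = 1.23739 bits

log₂(4) = 2.00000 bits

D_KL(P||U) = 2.00000 - 1.23739 = 0.76261 ≈ 0.7626 bits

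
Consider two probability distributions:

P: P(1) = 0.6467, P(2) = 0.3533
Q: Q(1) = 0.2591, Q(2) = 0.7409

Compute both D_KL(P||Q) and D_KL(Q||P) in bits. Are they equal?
D_KL(P||Q) = 0.4759 bits, D_KL(Q||P) = 0.4497 bits. No, they are not equal.

D_KL(P||Q) = Σ P(x) log₂(P(x)/Q(x))

Computing term by term:
  P(1)·log₂(P(1)/Q(1)) = 0.6467·log₂(0.6467/0.2591) = 0.85338
  P(2)·log₂(P(2)/Q(2)) = 0.3533·log₂(0.3533/0.7409) = -0.37746

D_KL(P||Q) = 0.85338 - 0.37746 = 0.47592 ≈ 0.4759 bits

D_KL(Q||P) = Σ Q(x) log₂(Q(x)/P(x))

Computing term by term:
  Q(1)·log₂(Q(1)/P(1)) = 0.2591·log₂(0.2591/0.6467) = -0.34191
  Q(2)·log₂(Q(2)/P(2)) = 0.7409·log₂(0.7409/0.3533) = 0.79157

D_KL(Q||P) = -0.34191 + 0.79157 = 0.44966 ≈ 0.4497 bits

These are NOT equal (difference: 0.0262 bits). KL divergence is asymmetric: D_KL(P||Q) ≠ D_KL(Q||P) in general.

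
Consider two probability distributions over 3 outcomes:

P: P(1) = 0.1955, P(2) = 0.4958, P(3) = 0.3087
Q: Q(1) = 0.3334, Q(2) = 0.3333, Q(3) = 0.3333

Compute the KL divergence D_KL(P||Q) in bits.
0.0994 bits

D_KL(P||Q) = Σ P(x) log₂(P(x)/Q(x))

Computing term by term:
  P(1)·log₂(P(1)/Q(1)) = 0.1955·log₂(0.1955/0.3334) = -0.15055
  P(2)·log₂(P(2)/Q(2)) = 0.4958·log₂(0.4958/0.3333) = 0.28406
  P(3)·log₂(P(3)/Q(3)) = 0.3087·log₂(0.3087/0.3333) = -0.03415

D_KL(P||Q) = -0.15055 + 0.28406 - 0.03415 = 0.09936 ≈ 0.0994 bits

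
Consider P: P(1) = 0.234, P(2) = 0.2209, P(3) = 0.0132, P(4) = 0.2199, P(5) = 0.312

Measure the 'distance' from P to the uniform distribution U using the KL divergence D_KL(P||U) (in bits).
0.2632 bits

U(i) = 1/5 for all i

D_KL(P||U) = Σ P(x) log₂(P(x) / (1/5))
           = Σ P(x) log₂(P(x)) + log₂(5)
           = log₂(5) - H(P)

H(P) = -Σ P(x) log₂(P(x)):
  -P(1)·log₂(P(1)) = -(0.234)·log₂(0.234) = 0.49033
  -P(2)·log₂(P(2)) = -(0.2209)·log₂(0.2209) = 0.48124
  -P(3)·log₂(P(3)) = -(0.0132)·log₂(0.0132) = 0.08241
  -P(4)·log₂(P(4)) = -(0.2199)·log₂(0.2199) = 0.48050
  -P(5)·log₂(P(5)) = -(0.312)·log₂(0.312) = 0.52428
H(P) = 0.49033 + 0.48124 + 0.08241 + 0.48050 + 0.52428 = 2.05876 bits

log₂(5) = 2.32193 bits

D_KL(P||U) = 2.32193 - 2.05876 = 0.26317 ≈ 0.2632 bits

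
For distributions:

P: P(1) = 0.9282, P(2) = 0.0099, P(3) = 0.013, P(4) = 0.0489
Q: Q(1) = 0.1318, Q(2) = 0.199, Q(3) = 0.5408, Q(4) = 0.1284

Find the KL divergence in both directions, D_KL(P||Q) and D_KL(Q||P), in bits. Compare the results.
D_KL(P||Q) = 2.4330 bits, D_KL(Q||P) = 3.5779 bits. D_KL(Q||P) is larger than D_KL(P||Q) by 1.1449 bits; the two directions differ.

D_KL(P||Q) = Σ P(x) log₂(P(x)/Q(x))

Computing term by term:
  P(1)·log₂(P(1)/Q(1)) = 0.9282·log₂(0.9282/0.1318) = 2.61389
  P(2)·log₂(P(2)/Q(2)) = 0.0099·log₂(0.0099/0.199) = -0.04286
  P(3)·log₂(P(3)/Q(3)) = 0.013·log₂(0.013/0.5408) = -0.06992
  P(4)·log₂(P(4)/Q(4)) = 0.0489·log₂(0.0489/0.1284) = -0.06810

D_KL(P||Q) = 2.61389 - 0.04286 - 0.06992 - 0.06810 = 2.43301 ≈ 2.4330 bits

D_KL(Q||P) = Σ Q(x) log₂(Q(x)/P(x))

Computing term by term:
  Q(1)·log₂(Q(1)/P(1)) = 0.1318·log₂(0.1318/0.9282) = -0.37116
  Q(2)·log₂(Q(2)/P(2)) = 0.199·log₂(0.199/0.0099) = 0.86151
  Q(3)·log₂(Q(3)/P(3)) = 0.5408·log₂(0.5408/0.013) = 2.90870
  Q(4)·log₂(Q(4)/P(4)) = 0.1284·log₂(0.1284/0.0489) = 0.17883

D_KL(Q||P) = -0.37116 + 0.86151 + 2.90870 + 0.17883 = 3.57788 ≈ 3.5779 bits

These are NOT equal (difference: 1.1449 bits). KL divergence is asymmetric: D_KL(P||Q) ≠ D_KL(Q||P) in general.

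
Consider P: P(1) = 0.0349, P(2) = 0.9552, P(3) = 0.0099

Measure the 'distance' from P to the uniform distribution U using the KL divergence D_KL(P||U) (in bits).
1.2869 bits

U(i) = 1/3 for all i

D_KL(P||U) = Σ P(x) log₂(P(x) / (1/3))
           = Σ P(x) log₂(P(x)) + log₂(3)
           = log₂(3) - H(P)

H(P) = -Σ P(x) log₂(P(x)):
  -P(1)·log₂(P(1)) = -(0.0349)·log₂(0.0349) = 0.16894
  -P(2)·log₂(P(2)) = -(0.9552)·log₂(0.9552) = 0.06316
  -P(3)·log₂(P(3)) = -(0.0099)·log₂(0.0099) = 0.06592
H(P) = 0.16894 + 0.06316 + 0.06592 = 0.29802 bits

log₂(3) = 1.58496 bits

D_KL(P||U) = 1.58496 - 0.29802 = 1.28694 ≈ 1.2869 bits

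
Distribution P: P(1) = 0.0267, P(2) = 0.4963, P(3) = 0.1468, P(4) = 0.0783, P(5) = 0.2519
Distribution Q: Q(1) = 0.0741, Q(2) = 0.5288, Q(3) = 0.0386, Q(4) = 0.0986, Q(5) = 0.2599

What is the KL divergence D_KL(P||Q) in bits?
0.1608 bits

D_KL(P||Q) = Σ P(x) log₂(P(x)/Q(x))

Computing term by term:
  P(1)·log₂(P(1)/Q(1)) = 0.0267·log₂(0.0267/0.0741) = -0.03932
  P(2)·log₂(P(2)/Q(2)) = 0.4963·log₂(0.4963/0.5288) = -0.04542
  P(3)·log₂(P(3)/Q(3)) = 0.1468·log₂(0.1468/0.0386) = 0.28291
  P(4)·log₂(P(4)/Q(4)) = 0.0783·log₂(0.0783/0.0986) = -0.02604
  P(5)·log₂(P(5)/Q(5)) = 0.2519·log₂(0.2519/0.2599) = -0.01136

D_KL(P||Q) = -0.03932 - 0.04542 + 0.28291 - 0.02604 - 0.01136 = 0.16077 ≈ 0.1608 bits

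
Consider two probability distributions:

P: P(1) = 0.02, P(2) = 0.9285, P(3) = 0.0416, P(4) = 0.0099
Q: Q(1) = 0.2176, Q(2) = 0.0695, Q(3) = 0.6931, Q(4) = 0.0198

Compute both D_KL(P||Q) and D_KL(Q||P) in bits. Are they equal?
D_KL(P||Q) = 3.2248 bits, D_KL(Q||P) = 3.3221 bits. No, they are not equal.

D_KL(P||Q) = Σ P(x) log₂(P(x)/Q(x))

Computing term by term:
  P(1)·log₂(P(1)/Q(1)) = 0.02·log₂(0.02/0.2176) = -0.06887
  P(2)·log₂(P(2)/Q(2)) = 0.9285·log₂(0.9285/0.0695) = 3.47242
  P(3)·log₂(P(3)/Q(3)) = 0.0416·log₂(0.0416/0.6931) = -0.16883
  P(4)·log₂(P(4)/Q(4)) = 0.0099·log₂(0.0099/0.0198) = -0.00990

D_KL(P||Q) = -0.06887 + 3.47242 - 0.16883 - 0.00990 = 3.22482 ≈ 3.2248 bits

D_KL(Q||P) = Σ Q(x) log₂(Q(x)/P(x))

Computing term by term:
  Q(1)·log₂(Q(1)/P(1)) = 0.2176·log₂(0.2176/0.02) = 0.74933
  Q(2)·log₂(Q(2)/P(2)) = 0.0695·log₂(0.0695/0.9285) = -0.25992
  Q(3)·log₂(Q(3)/P(3)) = 0.6931·log₂(0.6931/0.0416) = 2.81288
  Q(4)·log₂(Q(4)/P(4)) = 0.0198·log₂(0.0198/0.0099) = 0.01980

D_KL(Q||P) = 0.74933 - 0.25992 + 2.81288 + 0.01980 = 3.32209 ≈ 3.3221 bits

These are NOT equal (difference: 0.0973 bits). KL divergence is asymmetric: D_KL(P||Q) ≠ D_KL(Q||P) in general.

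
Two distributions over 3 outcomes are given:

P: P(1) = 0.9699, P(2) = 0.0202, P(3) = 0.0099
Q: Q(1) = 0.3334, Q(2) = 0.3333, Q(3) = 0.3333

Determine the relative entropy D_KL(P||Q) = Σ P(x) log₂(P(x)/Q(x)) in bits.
1.3623 bits

D_KL(P||Q) = Σ P(x) log₂(P(x)/Q(x))

Computing term by term:
  P(1)·log₂(P(1)/Q(1)) = 0.9699·log₂(0.9699/0.3334) = 1.49421
  P(2)·log₂(P(2)/Q(2)) = 0.0202·log₂(0.0202/0.3333) = -0.08170
  P(3)·log₂(P(3)/Q(3)) = 0.0099·log₂(0.0099/0.3333) = -0.05023

D_KL(P||Q) = 1.49421 - 0.08170 - 0.05023 = 1.36228 ≈ 1.3623 bits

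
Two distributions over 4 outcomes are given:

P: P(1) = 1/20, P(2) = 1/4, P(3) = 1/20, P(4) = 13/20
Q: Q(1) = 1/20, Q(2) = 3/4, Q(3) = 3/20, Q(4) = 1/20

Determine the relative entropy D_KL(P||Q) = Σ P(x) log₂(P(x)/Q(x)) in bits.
1.9298 bits

D_KL(P||Q) = Σ P(x) log₂(P(x)/Q(x))

Computing term by term:
  P(1)·log₂(P(1)/Q(1)) = (1/20)·log₂((1/20)/(1/20)) = 0.00000
  P(2)·log₂(P(2)/Q(2)) = (1/4)·log₂((1/4)/(3/4)) = -0.39624
  P(3)·log₂(P(3)/Q(3)) = (1/20)·log₂((1/20)/(3/20)) = -0.07925
  P(4)·log₂(P(4)/Q(4)) = (13/20)·log₂((13/20)/(1/20)) = 2.40529

D_KL(P||Q) = 0.00000 - 0.39624 - 0.07925 + 2.40529 = 1.92980 ≈ 1.9298 bits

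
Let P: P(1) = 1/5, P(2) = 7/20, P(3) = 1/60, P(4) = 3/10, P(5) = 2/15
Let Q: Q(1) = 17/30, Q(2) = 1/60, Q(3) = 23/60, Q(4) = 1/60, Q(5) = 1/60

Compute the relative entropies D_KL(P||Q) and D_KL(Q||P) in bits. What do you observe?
D_KL(P||Q) = 2.8124 bits, D_KL(Q||P) = 2.3927 bits. The two directions give different values (D_KL(P||Q) exceeds D_KL(Q||P) by 0.4197 bits): KL divergence is asymmetric.

D_KL(P||Q) = Σ P(x) log₂(P(x)/Q(x))

Computing term by term:
  P(1)·log₂(P(1)/Q(1)) = (1/5)·log₂((1/5)/(17/30)) = -0.30050
  P(2)·log₂(P(2)/Q(2)) = (7/20)·log₂((7/20)/(1/60)) = 1.53731
  P(3)·log₂(P(3)/Q(3)) = (1/60)·log₂((1/60)/(23/60)) = -0.07539
  P(4)·log₂(P(4)/Q(4)) = (3/10)·log₂((3/10)/(1/60)) = 1.25098
  P(5)·log₂(P(5)/Q(5)) = (2/15)·log₂((2/15)/(1/60)) = 0.40000

D_KL(P||Q) = -0.30050 + 1.53731 - 0.07539 + 1.25098 + 0.40000 = 2.81240 ≈ 2.8124 bits

D_KL(Q||P) = Σ Q(x) log₂(Q(x)/P(x))

Computing term by term:
  Q(1)·log₂(Q(1)/P(1)) = (17/30)·log₂((17/30)/(1/5)) = 0.85142
  Q(2)·log₂(Q(2)/P(2)) = (1/60)·log₂((1/60)/(7/20)) = -0.07321
  Q(3)·log₂(Q(3)/P(3)) = (23/60)·log₂((23/60)/(1/60)) = 1.73403
  Q(4)·log₂(Q(4)/P(4)) = (1/60)·log₂((1/60)/(3/10)) = -0.06950
  Q(5)·log₂(Q(5)/P(5)) = (1/60)·log₂((1/60)/(2/15)) = -0.05000

D_KL(Q||P) = 0.85142 - 0.07321 + 1.73403 - 0.06950 - 0.05000 = 2.39274 ≈ 2.3927 bits

These are NOT equal (difference: 0.4197 bits). KL divergence is asymmetric: D_KL(P||Q) ≠ D_KL(Q||P) in general.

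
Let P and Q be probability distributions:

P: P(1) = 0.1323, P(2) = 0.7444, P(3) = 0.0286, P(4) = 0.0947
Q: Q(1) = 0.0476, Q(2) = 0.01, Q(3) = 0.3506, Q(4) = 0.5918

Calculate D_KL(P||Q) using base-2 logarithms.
4.4700 bits

D_KL(P||Q) = Σ P(x) log₂(P(x)/Q(x))

Computing term by term:
  P(1)·log₂(P(1)/Q(1)) = 0.1323·log₂(0.1323/0.0476) = 0.19511
  P(2)·log₂(P(2)/Q(2)) = 0.7444·log₂(0.7444/0.01) = 4.62868
  P(3)·log₂(P(3)/Q(3)) = 0.0286·log₂(0.0286/0.3506) = -0.10341
  P(4)·log₂(P(4)/Q(4)) = 0.0947·log₂(0.0947/0.5918) = -0.25036

D_KL(P||Q) = 0.19511 + 4.62868 - 0.10341 - 0.25036 = 4.47002 ≈ 4.4700 bits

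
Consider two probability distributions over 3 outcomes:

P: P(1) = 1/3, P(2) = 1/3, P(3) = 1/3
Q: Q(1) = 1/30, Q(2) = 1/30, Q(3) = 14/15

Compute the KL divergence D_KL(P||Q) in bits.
1.7195 bits

D_KL(P||Q) = Σ P(x) log₂(P(x)/Q(x))

Computing term by term:
  P(1)·log₂(P(1)/Q(1)) = (1/3)·log₂((1/3)/(1/30)) = 1.10731
  P(2)·log₂(P(2)/Q(2)) = (1/3)·log₂((1/3)/(1/30)) = 1.10731
  P(3)·log₂(P(3)/Q(3)) = (1/3)·log₂((1/3)/(14/15)) = -0.49514

D_KL(P||Q) = 1.10731 + 1.10731 - 0.49514 = 1.71948 ≈ 1.7195 bits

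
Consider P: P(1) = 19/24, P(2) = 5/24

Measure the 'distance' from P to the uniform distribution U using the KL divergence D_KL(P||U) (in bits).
0.2617 bits

U(i) = 1/2 for all i

D_KL(P||U) = Σ P(x) log₂(P(x) / (1/2))
           = Σ P(x) log₂(P(x)) + log₂(2)
           = log₂(2) - H(P)

H(P) = -Σ P(x) log₂(P(x)):
  -P(1)·log₂(P(1)) = -(19/24)·log₂(19/24) = 0.26682
  -P(2)·log₂(P(2)) = -(5/24)·log₂(5/24) = 0.47147
H(P) = 0.26682 + 0.47147 = 0.73829 bits

log₂(2) = 1.00000 bits

D_KL(P||U) = 1.00000 - 0.73829 = 0.26171 ≈ 0.2617 bits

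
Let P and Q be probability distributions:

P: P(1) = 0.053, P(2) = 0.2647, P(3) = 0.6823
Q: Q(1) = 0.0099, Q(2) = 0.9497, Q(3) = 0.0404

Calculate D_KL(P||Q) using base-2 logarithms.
2.4228 bits

D_KL(P||Q) = Σ P(x) log₂(P(x)/Q(x))

Computing term by term:
  P(1)·log₂(P(1)/Q(1)) = 0.053·log₂(0.053/0.0099) = 0.12829
  P(2)·log₂(P(2)/Q(2)) = 0.2647·log₂(0.2647/0.9497) = -0.48787
  P(3)·log₂(P(3)/Q(3)) = 0.6823·log₂(0.6823/0.0404) = 2.78241

D_KL(P||Q) = 0.12829 - 0.48787 + 2.78241 = 2.42283 ≈ 2.4228 bits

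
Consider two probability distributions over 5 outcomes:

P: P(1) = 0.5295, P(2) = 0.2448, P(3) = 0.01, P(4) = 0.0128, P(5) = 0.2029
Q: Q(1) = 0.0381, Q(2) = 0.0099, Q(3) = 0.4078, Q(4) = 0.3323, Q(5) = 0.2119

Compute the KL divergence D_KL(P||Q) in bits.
3.0170 bits

D_KL(P||Q) = Σ P(x) log₂(P(x)/Q(x))

Computing term by term:
  P(1)·log₂(P(1)/Q(1)) = 0.5295·log₂(0.5295/0.0381) = 2.01039
  P(2)·log₂(P(2)/Q(2)) = 0.2448·log₂(0.2448/0.0099) = 1.13294
  P(3)·log₂(P(3)/Q(3)) = 0.01·log₂(0.01/0.4078) = -0.05350
  P(4)·log₂(P(4)/Q(4)) = 0.0128·log₂(0.0128/0.3323) = -0.06014
  P(5)·log₂(P(5)/Q(5)) = 0.2029·log₂(0.2029/0.2119) = -0.01270

D_KL(P||Q) = 2.01039 + 1.13294 - 0.05350 - 0.06014 - 0.01270 = 3.01699 ≈ 3.0170 bits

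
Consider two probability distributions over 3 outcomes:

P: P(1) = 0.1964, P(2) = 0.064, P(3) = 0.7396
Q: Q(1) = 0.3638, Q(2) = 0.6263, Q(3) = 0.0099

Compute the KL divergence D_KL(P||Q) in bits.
4.2174 bits

D_KL(P||Q) = Σ P(x) log₂(P(x)/Q(x))

Computing term by term:
  P(1)·log₂(P(1)/Q(1)) = 0.1964·log₂(0.1964/0.3638) = -0.17467
  P(2)·log₂(P(2)/Q(2)) = 0.064·log₂(0.064/0.6263) = -0.21061
  P(3)·log₂(P(3)/Q(3)) = 0.7396·log₂(0.7396/0.0099) = 4.60266

D_KL(P||Q) = -0.17467 - 0.21061 + 4.60266 = 4.21738 ≈ 4.2174 bits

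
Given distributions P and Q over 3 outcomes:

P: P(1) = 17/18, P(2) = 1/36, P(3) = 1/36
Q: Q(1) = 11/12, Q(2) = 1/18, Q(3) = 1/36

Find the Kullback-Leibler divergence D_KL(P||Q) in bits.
0.0129 bits

D_KL(P||Q) = Σ P(x) log₂(P(x)/Q(x))

Computing term by term:
  P(1)·log₂(P(1)/Q(1)) = (17/18)·log₂((17/18)/(11/12)) = 0.04068
  P(2)·log₂(P(2)/Q(2)) = (1/36)·log₂((1/36)/(1/18)) = -0.02778
  P(3)·log₂(P(3)/Q(3)) = (1/36)·log₂((1/36)/(1/36)) = 0.00000

D_KL(P||Q) = 0.04068 - 0.02778 + 0.00000 = 0.01290 ≈ 0.0129 bits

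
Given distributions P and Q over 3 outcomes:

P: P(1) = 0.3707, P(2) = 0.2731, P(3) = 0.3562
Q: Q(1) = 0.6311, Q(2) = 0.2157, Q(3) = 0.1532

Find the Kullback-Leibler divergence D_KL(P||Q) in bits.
0.2420 bits

D_KL(P||Q) = Σ P(x) log₂(P(x)/Q(x))

Computing term by term:
  P(1)·log₂(P(1)/Q(1)) = 0.3707·log₂(0.3707/0.6311) = -0.28456
  P(2)·log₂(P(2)/Q(2)) = 0.2731·log₂(0.2731/0.2157) = 0.09296
  P(3)·log₂(P(3)/Q(3)) = 0.3562·log₂(0.3562/0.1532) = 0.43359

D_KL(P||Q) = -0.28456 + 0.09296 + 0.43359 = 0.24199 ≈ 0.2420 bits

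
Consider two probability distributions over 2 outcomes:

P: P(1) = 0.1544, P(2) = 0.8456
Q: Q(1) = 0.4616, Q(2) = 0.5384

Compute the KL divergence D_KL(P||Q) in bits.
0.3068 bits

D_KL(P||Q) = Σ P(x) log₂(P(x)/Q(x))

Computing term by term:
  P(1)·log₂(P(1)/Q(1)) = 0.1544·log₂(0.1544/0.4616) = -0.24395
  P(2)·log₂(P(2)/Q(2)) = 0.8456·log₂(0.8456/0.5384) = 0.55074

D_KL(P||Q) = -0.24395 + 0.55074 = 0.30679 ≈ 0.3068 bits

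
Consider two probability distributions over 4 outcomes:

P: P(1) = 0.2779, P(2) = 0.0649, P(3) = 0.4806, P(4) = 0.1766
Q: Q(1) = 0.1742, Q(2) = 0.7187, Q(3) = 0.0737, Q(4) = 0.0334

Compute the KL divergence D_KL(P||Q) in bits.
1.6865 bits

D_KL(P||Q) = Σ P(x) log₂(P(x)/Q(x))

Computing term by term:
  P(1)·log₂(P(1)/Q(1)) = 0.2779·log₂(0.2779/0.1742) = 0.18725
  P(2)·log₂(P(2)/Q(2)) = 0.0649·log₂(0.0649/0.7187) = -0.22514
  P(3)·log₂(P(3)/Q(3)) = 0.4806·log₂(0.4806/0.0737) = 1.30007
  P(4)·log₂(P(4)/Q(4)) = 0.1766·log₂(0.1766/0.0334) = 0.42429

D_KL(P||Q) = 0.18725 - 0.22514 + 1.30007 + 0.42429 = 1.68647 ≈ 1.6865 bits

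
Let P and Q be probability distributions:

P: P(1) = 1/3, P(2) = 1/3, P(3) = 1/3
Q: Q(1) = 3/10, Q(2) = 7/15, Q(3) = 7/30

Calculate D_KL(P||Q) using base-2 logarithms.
0.0604 bits

D_KL(P||Q) = Σ P(x) log₂(P(x)/Q(x))

Computing term by term:
  P(1)·log₂(P(1)/Q(1)) = (1/3)·log₂((1/3)/(3/10)) = 0.05067
  P(2)·log₂(P(2)/Q(2)) = (1/3)·log₂((1/3)/(7/15)) = -0.16181
  P(3)·log₂(P(3)/Q(3)) = (1/3)·log₂((1/3)/(7/30)) = 0.17152

D_KL(P||Q) = 0.05067 - 0.16181 + 0.17152 = 0.06038 ≈ 0.0604 bits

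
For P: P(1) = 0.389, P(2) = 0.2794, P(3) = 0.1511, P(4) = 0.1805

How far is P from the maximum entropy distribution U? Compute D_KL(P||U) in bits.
0.0984 bits

U(i) = 1/4 for all i

D_KL(P||U) = Σ P(x) log₂(P(x) / (1/4))
           = Σ P(x) log₂(P(x)) + log₂(4)
           = log₂(4) - H(P)

H(P) = -Σ P(x) log₂(P(x)):
  -P(1)·log₂(P(1)) = -(0.389)·log₂(0.389) = 0.52988
  -P(2)·log₂(P(2)) = -(0.2794)·log₂(0.2794) = 0.51398
  -P(3)·log₂(P(3)) = -(0.1511)·log₂(0.1511) = 0.41196
  -P(4)·log₂(P(4)) = -(0.1805)·log₂(0.1805) = 0.44582
H(P) = 0.52988 + 0.51398 + 0.41196 + 0.44582 = 1.90164 bits

log₂(4) = 2.00000 bits

D_KL(P||U) = 2.00000 - 1.90164 = 0.09836 ≈ 0.0984 bits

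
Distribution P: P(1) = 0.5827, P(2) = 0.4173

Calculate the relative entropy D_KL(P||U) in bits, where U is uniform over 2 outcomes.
0.0198 bits

U(i) = 1/2 for all i

D_KL(P||U) = Σ P(x) log₂(P(x) / (1/2))
           = Σ P(x) log₂(P(x)) + log₂(2)
           = log₂(2) - H(P)

H(P) = -Σ P(x) log₂(P(x)):
  -P(1)·log₂(P(1)) = -(0.5827)·log₂(0.5827) = 0.45403
  -P(2)·log₂(P(2)) = -(0.4173)·log₂(0.4173) = 0.52615
H(P) = 0.45403 + 0.52615 = 0.98018 bits

log₂(2) = 1.00000 bits

D_KL(P||U) = 1.00000 - 0.98018 = 0.01982 ≈ 0.0198 bits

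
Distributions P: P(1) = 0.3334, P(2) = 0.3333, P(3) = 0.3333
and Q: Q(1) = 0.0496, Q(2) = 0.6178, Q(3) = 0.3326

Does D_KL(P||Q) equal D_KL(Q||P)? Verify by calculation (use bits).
D_KL(P||Q) = 0.6207 bits, D_KL(Q||P) = 0.4127 bits. No — D_KL(P||Q) ≠ D_KL(Q||P) for this pair.

D_KL(P||Q) = Σ P(x) log₂(P(x)/Q(x))

Computing term by term:
  P(1)·log₂(P(1)/Q(1)) = 0.3334·log₂(0.3334/0.0496) = 0.91646
  P(2)·log₂(P(2)/Q(2)) = 0.3333·log₂(0.3333/0.6178) = -0.29674
  P(3)·log₂(P(3)/Q(3)) = 0.3333·log₂(0.3333/0.3326) = 0.00101

D_KL(P||Q) = 0.91646 - 0.29674 + 0.00101 = 0.62073 ≈ 0.6207 bits

D_KL(Q||P) = Σ Q(x) log₂(Q(x)/P(x))

Computing term by term:
  Q(1)·log₂(Q(1)/P(1)) = 0.0496·log₂(0.0496/0.3334) = -0.13634
  Q(2)·log₂(Q(2)/P(2)) = 0.6178·log₂(0.6178/0.3333) = 0.55004
  Q(3)·log₂(Q(3)/P(3)) = 0.3326·log₂(0.3326/0.3333) = -0.00101

D_KL(Q||P) = -0.13634 + 0.55004 - 0.00101 = 0.41269 ≈ 0.4127 bits

These are NOT equal (difference: 0.2080 bits). KL divergence is asymmetric: D_KL(P||Q) ≠ D_KL(Q||P) in general.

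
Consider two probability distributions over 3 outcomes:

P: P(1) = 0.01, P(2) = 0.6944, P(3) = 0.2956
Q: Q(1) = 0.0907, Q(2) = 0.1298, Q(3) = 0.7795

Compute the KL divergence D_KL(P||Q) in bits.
1.2348 bits

D_KL(P||Q) = Σ P(x) log₂(P(x)/Q(x))

Computing term by term:
  P(1)·log₂(P(1)/Q(1)) = 0.01·log₂(0.01/0.0907) = -0.03181
  P(2)·log₂(P(2)/Q(2)) = 0.6944·log₂(0.6944/0.1298) = 1.68008
  P(3)·log₂(P(3)/Q(3)) = 0.2956·log₂(0.2956/0.7795) = -0.41352

D_KL(P||Q) = -0.03181 + 1.68008 - 0.41352 = 1.23475 ≈ 1.2348 bits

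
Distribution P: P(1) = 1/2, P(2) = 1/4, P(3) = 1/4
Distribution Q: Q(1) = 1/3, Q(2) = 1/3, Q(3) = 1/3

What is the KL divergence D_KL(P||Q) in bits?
0.0850 bits

D_KL(P||Q) = Σ P(x) log₂(P(x)/Q(x))

Computing term by term:
  P(1)·log₂(P(1)/Q(1)) = (1/2)·log₂((1/2)/(1/3)) = 0.29248
  P(2)·log₂(P(2)/Q(2)) = (1/4)·log₂((1/4)/(1/3)) = -0.10376
  P(3)·log₂(P(3)/Q(3)) = (1/4)·log₂((1/4)/(1/3)) = -0.10376

D_KL(P||Q) = 0.29248 - 0.10376 - 0.10376 = 0.08496 ≈ 0.0850 bits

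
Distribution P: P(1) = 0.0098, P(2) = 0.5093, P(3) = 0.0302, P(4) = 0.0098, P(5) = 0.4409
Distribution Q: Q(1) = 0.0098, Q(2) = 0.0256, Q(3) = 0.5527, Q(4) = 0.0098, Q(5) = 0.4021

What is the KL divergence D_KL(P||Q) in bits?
2.1292 bits

D_KL(P||Q) = Σ P(x) log₂(P(x)/Q(x))

Computing term by term:
  P(1)·log₂(P(1)/Q(1)) = 0.0098·log₂(0.0098/0.0098) = 0.00000
  P(2)·log₂(P(2)/Q(2)) = 0.5093·log₂(0.5093/0.0256) = 2.19727
  P(3)·log₂(P(3)/Q(3)) = 0.0302·log₂(0.0302/0.5527) = -0.12666
  P(4)·log₂(P(4)/Q(4)) = 0.0098·log₂(0.0098/0.0098) = 0.00000
  P(5)·log₂(P(5)/Q(5)) = 0.4409·log₂(0.4409/0.4021) = 0.05859

D_KL(P||Q) = 0.00000 + 2.19727 - 0.12666 + 0.00000 + 0.05859 = 2.12920 ≈ 2.1292 bits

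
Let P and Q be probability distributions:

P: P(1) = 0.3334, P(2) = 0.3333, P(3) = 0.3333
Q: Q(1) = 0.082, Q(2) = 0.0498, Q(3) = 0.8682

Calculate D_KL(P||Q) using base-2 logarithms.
1.1284 bits

D_KL(P||Q) = Σ P(x) log₂(P(x)/Q(x))

Computing term by term:
  P(1)·log₂(P(1)/Q(1)) = 0.3334·log₂(0.3334/0.082) = 0.67465
  P(2)·log₂(P(2)/Q(2)) = 0.3333·log₂(0.3333/0.0498) = 0.91411
  P(3)·log₂(P(3)/Q(3)) = 0.3333·log₂(0.3333/0.8682) = -0.46036

D_KL(P||Q) = 0.67465 + 0.91411 - 0.46036 = 1.12840 ≈ 1.1284 bits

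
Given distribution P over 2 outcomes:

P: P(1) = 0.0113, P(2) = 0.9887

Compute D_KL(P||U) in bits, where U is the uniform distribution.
0.9107 bits

U(i) = 1/2 for all i

D_KL(P||U) = Σ P(x) log₂(P(x) / (1/2))
           = Σ P(x) log₂(P(x)) + log₂(2)
           = log₂(2) - H(P)

H(P) = -Σ P(x) log₂(P(x)):
  -P(1)·log₂(P(1)) = -(0.0113)·log₂(0.0113) = 0.07308
  -P(2)·log₂(P(2)) = -(0.9887)·log₂(0.9887) = 0.01621
H(P) = 0.07308 + 0.01621 = 0.08929 bits

log₂(2) = 1.00000 bits

D_KL(P||U) = 1.00000 - 0.08929 = 0.91071 ≈ 0.9107 bits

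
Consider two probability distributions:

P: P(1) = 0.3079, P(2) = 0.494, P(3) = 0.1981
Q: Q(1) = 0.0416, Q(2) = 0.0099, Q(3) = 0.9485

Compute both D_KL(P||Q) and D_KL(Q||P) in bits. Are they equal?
D_KL(P||Q) = 3.2282 bits, D_KL(Q||P) = 1.9671 bits. No, they are not equal.

D_KL(P||Q) = Σ P(x) log₂(P(x)/Q(x))

Computing term by term:
  P(1)·log₂(P(1)/Q(1)) = 0.3079·log₂(0.3079/0.0416) = 0.88916
  P(2)·log₂(P(2)/Q(2)) = 0.494·log₂(0.494/0.0099) = 2.78662
  P(3)·log₂(P(3)/Q(3)) = 0.1981·log₂(0.1981/0.9485) = -0.44759

D_KL(P||Q) = 0.88916 + 2.78662 - 0.44759 = 3.22819 ≈ 3.2282 bits

D_KL(Q||P) = Σ Q(x) log₂(Q(x)/P(x))

Computing term by term:
  Q(1)·log₂(Q(1)/P(1)) = 0.0416·log₂(0.0416/0.3079) = -0.12013
  Q(2)·log₂(Q(2)/P(2)) = 0.0099·log₂(0.0099/0.494) = -0.05585
  Q(3)·log₂(Q(3)/P(3)) = 0.9485·log₂(0.9485/0.1981) = 2.14306

D_KL(Q||P) = -0.12013 - 0.05585 + 2.14306 = 1.96708 ≈ 1.9671 bits

These are NOT equal (difference: 1.2611 bits). KL divergence is asymmetric: D_KL(P||Q) ≠ D_KL(Q||P) in general.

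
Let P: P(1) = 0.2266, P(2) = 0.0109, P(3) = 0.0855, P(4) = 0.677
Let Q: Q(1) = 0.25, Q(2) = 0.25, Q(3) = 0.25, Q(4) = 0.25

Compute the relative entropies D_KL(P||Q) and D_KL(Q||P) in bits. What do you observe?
D_KL(P||Q) = 0.7593 bits, D_KL(Q||P) = 1.1930 bits. The two directions give different values (D_KL(Q||P) exceeds D_KL(P||Q) by 0.4337 bits): KL divergence is asymmetric.

D_KL(P||Q) = Σ P(x) log₂(P(x)/Q(x))

Computing term by term:
  P(1)·log₂(P(1)/Q(1)) = 0.2266·log₂(0.2266/0.25) = -0.03213
  P(2)·log₂(P(2)/Q(2)) = 0.0109·log₂(0.0109/0.25) = -0.04926
  P(3)·log₂(P(3)/Q(3)) = 0.0855·log₂(0.0855/0.25) = -0.13235
  P(4)·log₂(P(4)/Q(4)) = 0.677·log₂(0.677/0.25) = 0.97300

D_KL(P||Q) = -0.03213 - 0.04926 - 0.13235 + 0.97300 = 0.75926 ≈ 0.7593 bits

D_KL(Q||P) = Σ Q(x) log₂(Q(x)/P(x))

Computing term by term:
  Q(1)·log₂(Q(1)/P(1)) = 0.25·log₂(0.25/0.2266) = 0.03545
  Q(2)·log₂(Q(2)/P(2)) = 0.25·log₂(0.25/0.0109) = 1.12988
  Q(3)·log₂(Q(3)/P(3)) = 0.25·log₂(0.25/0.0855) = 0.38698
  Q(4)·log₂(Q(4)/P(4)) = 0.25·log₂(0.25/0.677) = -0.35931

D_KL(Q||P) = 0.03545 + 1.12988 + 0.38698 - 0.35931 = 1.19300 ≈ 1.1930 bits

These are NOT equal (difference: 0.4337 bits). KL divergence is asymmetric: D_KL(P||Q) ≠ D_KL(Q||P) in general.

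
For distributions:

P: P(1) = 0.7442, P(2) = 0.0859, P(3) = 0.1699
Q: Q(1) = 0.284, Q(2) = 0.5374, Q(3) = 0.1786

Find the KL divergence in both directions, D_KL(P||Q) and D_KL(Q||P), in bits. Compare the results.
D_KL(P||Q) = 0.7948 bits, D_KL(Q||P) = 1.0397 bits. D_KL(Q||P) is larger than D_KL(P||Q) by 0.2449 bits; the two directions differ.

D_KL(P||Q) = Σ P(x) log₂(P(x)/Q(x))

Computing term by term:
  P(1)·log₂(P(1)/Q(1)) = 0.7442·log₂(0.7442/0.284) = 1.03429
  P(2)·log₂(P(2)/Q(2)) = 0.0859·log₂(0.0859/0.5374) = -0.22723
  P(3)·log₂(P(3)/Q(3)) = 0.1699·log₂(0.1699/0.1786) = -0.01224

D_KL(P||Q) = 1.03429 - 0.22723 - 0.01224 = 0.79482 ≈ 0.7948 bits

D_KL(Q||P) = Σ Q(x) log₂(Q(x)/P(x))

Computing term by term:
  Q(1)·log₂(Q(1)/P(1)) = 0.284·log₂(0.284/0.7442) = -0.39470
  Q(2)·log₂(Q(2)/P(2)) = 0.5374·log₂(0.5374/0.0859) = 1.42157
  Q(3)·log₂(Q(3)/P(3)) = 0.1786·log₂(0.1786/0.1699) = 0.01287

D_KL(Q||P) = -0.39470 + 1.42157 + 0.01287 = 1.03974 ≈ 1.0397 bits

These are NOT equal (difference: 0.2449 bits). KL divergence is asymmetric: D_KL(P||Q) ≠ D_KL(Q||P) in general.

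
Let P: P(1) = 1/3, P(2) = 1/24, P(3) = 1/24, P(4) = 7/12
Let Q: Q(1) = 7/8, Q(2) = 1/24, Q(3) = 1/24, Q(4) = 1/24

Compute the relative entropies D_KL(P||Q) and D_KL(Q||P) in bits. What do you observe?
D_KL(P||Q) = 1.7569 bits, D_KL(Q||P) = 1.0596 bits. The two directions give different values (D_KL(P||Q) exceeds D_KL(Q||P) by 0.6973 bits): KL divergence is asymmetric.

D_KL(P||Q) = Σ P(x) log₂(P(x)/Q(x))

Computing term by term:
  P(1)·log₂(P(1)/Q(1)) = (1/3)·log₂((1/3)/(7/8)) = -0.46411
  P(2)·log₂(P(2)/Q(2)) = (1/24)·log₂((1/24)/(1/24)) = 0.00000
  P(3)·log₂(P(3)/Q(3)) = (1/24)·log₂((1/24)/(1/24)) = 0.00000
  P(4)·log₂(P(4)/Q(4)) = (7/12)·log₂((7/12)/(1/24)) = 2.22096

D_KL(P||Q) = -0.46411 + 0.00000 + 0.00000 + 2.22096 = 1.75685 ≈ 1.7569 bits

D_KL(Q||P) = Σ Q(x) log₂(Q(x)/P(x))

Computing term by term:
  Q(1)·log₂(Q(1)/P(1)) = (7/8)·log₂((7/8)/(1/3)) = 1.21828
  Q(2)·log₂(Q(2)/P(2)) = (1/24)·log₂((1/24)/(1/24)) = 0.00000
  Q(3)·log₂(Q(3)/P(3)) = (1/24)·log₂((1/24)/(1/24)) = 0.00000
  Q(4)·log₂(Q(4)/P(4)) = (1/24)·log₂((1/24)/(7/12)) = -0.15864

D_KL(Q||P) = 1.21828 + 0.00000 + 0.00000 - 0.15864 = 1.05964 ≈ 1.0596 bits

These are NOT equal (difference: 0.6973 bits). KL divergence is asymmetric: D_KL(P||Q) ≠ D_KL(Q||P) in general.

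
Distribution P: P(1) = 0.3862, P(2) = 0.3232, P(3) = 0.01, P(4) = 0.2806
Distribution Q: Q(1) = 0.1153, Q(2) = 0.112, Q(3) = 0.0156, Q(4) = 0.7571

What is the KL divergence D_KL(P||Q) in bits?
0.7594 bits

D_KL(P||Q) = Σ P(x) log₂(P(x)/Q(x))

Computing term by term:
  P(1)·log₂(P(1)/Q(1)) = 0.3862·log₂(0.3862/0.1153) = 0.67352
  P(2)·log₂(P(2)/Q(2)) = 0.3232·log₂(0.3232/0.112) = 0.49415
  P(3)·log₂(P(3)/Q(3)) = 0.01·log₂(0.01/0.0156) = -0.00642
  P(4)·log₂(P(4)/Q(4)) = 0.2806·log₂(0.2806/0.7571) = -0.40181

D_KL(P||Q) = 0.67352 + 0.49415 - 0.00642 - 0.40181 = 0.75944 ≈ 0.7594 bits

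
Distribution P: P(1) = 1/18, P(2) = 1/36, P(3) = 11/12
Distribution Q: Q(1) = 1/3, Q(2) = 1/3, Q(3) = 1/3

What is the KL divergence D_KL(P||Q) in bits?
1.0946 bits

D_KL(P||Q) = Σ P(x) log₂(P(x)/Q(x))

Computing term by term:
  P(1)·log₂(P(1)/Q(1)) = (1/18)·log₂((1/18)/(1/3)) = -0.14361
  P(2)·log₂(P(2)/Q(2)) = (1/36)·log₂((1/36)/(1/3)) = -0.09958
  P(3)·log₂(P(3)/Q(3)) = (11/12)·log₂((11/12)/(1/3)) = 1.33781

D_KL(P||Q) = -0.14361 - 0.09958 + 1.33781 = 1.09462 ≈ 1.0946 bits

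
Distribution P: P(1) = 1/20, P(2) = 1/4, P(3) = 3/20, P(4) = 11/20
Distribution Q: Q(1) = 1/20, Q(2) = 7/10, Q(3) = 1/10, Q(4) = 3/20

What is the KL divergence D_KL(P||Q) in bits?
0.7473 bits

D_KL(P||Q) = Σ P(x) log₂(P(x)/Q(x))

Computing term by term:
  P(1)·log₂(P(1)/Q(1)) = (1/20)·log₂((1/20)/(1/20)) = 0.00000
  P(2)·log₂(P(2)/Q(2)) = (1/4)·log₂((1/4)/(7/10)) = -0.37136
  P(3)·log₂(P(3)/Q(3)) = (3/20)·log₂((3/20)/(1/10)) = 0.08774
  P(4)·log₂(P(4)/Q(4)) = (11/20)·log₂((11/20)/(3/20)) = 1.03096

D_KL(P||Q) = 0.00000 - 0.37136 + 0.08774 + 1.03096 = 0.74734 ≈ 0.7473 bits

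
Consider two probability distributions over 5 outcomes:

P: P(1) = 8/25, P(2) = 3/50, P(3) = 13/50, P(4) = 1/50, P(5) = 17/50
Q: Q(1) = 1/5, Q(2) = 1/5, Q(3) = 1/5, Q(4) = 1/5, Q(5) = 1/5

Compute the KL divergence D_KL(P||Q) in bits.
0.4050 bits

D_KL(P||Q) = Σ P(x) log₂(P(x)/Q(x))

Computing term by term:
  P(1)·log₂(P(1)/Q(1)) = (8/25)·log₂((8/25)/(1/5)) = 0.21698
  P(2)·log₂(P(2)/Q(2)) = (3/50)·log₂((3/50)/(1/5)) = -0.10422
  P(3)·log₂(P(3)/Q(3)) = (13/50)·log₂((13/50)/(1/5)) = 0.09841
  P(4)·log₂(P(4)/Q(4)) = (1/50)·log₂((1/50)/(1/5)) = -0.06644
  P(5)·log₂(P(5)/Q(5)) = (17/50)·log₂((17/50)/(1/5)) = 0.26028

D_KL(P||Q) = 0.21698 - 0.10422 + 0.09841 - 0.06644 + 0.26028 = 0.40501 ≈ 0.4050 bits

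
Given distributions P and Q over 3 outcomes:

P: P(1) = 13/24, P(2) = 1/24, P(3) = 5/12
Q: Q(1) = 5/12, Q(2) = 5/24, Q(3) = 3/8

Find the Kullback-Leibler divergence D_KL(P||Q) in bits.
0.1716 bits

D_KL(P||Q) = Σ P(x) log₂(P(x)/Q(x))

Computing term by term:
  P(1)·log₂(P(1)/Q(1)) = (13/24)·log₂((13/24)/(5/12)) = 0.20503
  P(2)·log₂(P(2)/Q(2)) = (1/24)·log₂((1/24)/(5/24)) = -0.09675
  P(3)·log₂(P(3)/Q(3)) = (5/12)·log₂((5/12)/(3/8)) = 0.06333

D_KL(P||Q) = 0.20503 - 0.09675 + 0.06333 = 0.17161 ≈ 0.1716 bits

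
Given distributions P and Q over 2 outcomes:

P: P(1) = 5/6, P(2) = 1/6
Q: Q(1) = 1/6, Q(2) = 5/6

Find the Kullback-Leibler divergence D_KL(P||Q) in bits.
1.5480 bits

D_KL(P||Q) = Σ P(x) log₂(P(x)/Q(x))

Computing term by term:
  P(1)·log₂(P(1)/Q(1)) = (5/6)·log₂((5/6)/(1/6)) = 1.93494
  P(2)·log₂(P(2)/Q(2)) = (1/6)·log₂((1/6)/(5/6)) = -0.38699

D_KL(P||Q) = 1.93494 - 0.38699 = 1.54795 ≈ 1.5480 bits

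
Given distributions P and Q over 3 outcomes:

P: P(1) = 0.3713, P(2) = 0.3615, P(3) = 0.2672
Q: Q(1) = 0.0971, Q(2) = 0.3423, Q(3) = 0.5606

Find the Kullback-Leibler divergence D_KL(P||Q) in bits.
0.4613 bits

D_KL(P||Q) = Σ P(x) log₂(P(x)/Q(x))

Computing term by term:
  P(1)·log₂(P(1)/Q(1)) = 0.3713·log₂(0.3713/0.0971) = 0.71848
  P(2)·log₂(P(2)/Q(2)) = 0.3615·log₂(0.3615/0.3423) = 0.02846
  P(3)·log₂(P(3)/Q(3)) = 0.2672·log₂(0.2672/0.5606) = -0.28565

D_KL(P||Q) = 0.71848 + 0.02846 - 0.28565 = 0.46129 ≈ 0.4613 bits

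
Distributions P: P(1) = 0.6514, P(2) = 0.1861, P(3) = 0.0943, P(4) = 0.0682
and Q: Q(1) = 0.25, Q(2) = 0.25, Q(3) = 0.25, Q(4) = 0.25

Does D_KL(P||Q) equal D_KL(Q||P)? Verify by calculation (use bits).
D_KL(P||Q) = 0.5603 bits, D_KL(Q||P) = 0.5812 bits. No — D_KL(P||Q) ≠ D_KL(Q||P) for this pair.

D_KL(P||Q) = Σ P(x) log₂(P(x)/Q(x))

Computing term by term:
  P(1)·log₂(P(1)/Q(1)) = 0.6514·log₂(0.6514/0.25) = 0.89998
  P(2)·log₂(P(2)/Q(2)) = 0.1861·log₂(0.1861/0.25) = -0.07925
  P(3)·log₂(P(3)/Q(3)) = 0.0943·log₂(0.0943/0.25) = -0.13264
  P(4)·log₂(P(4)/Q(4)) = 0.0682·log₂(0.0682/0.25) = -0.12781

D_KL(P||Q) = 0.89998 - 0.07925 - 0.13264 - 0.12781 = 0.56028 ≈ 0.5603 bits

D_KL(Q||P) = Σ Q(x) log₂(Q(x)/P(x))

Computing term by term:
  Q(1)·log₂(Q(1)/P(1)) = 0.25·log₂(0.25/0.6514) = -0.34540
  Q(2)·log₂(Q(2)/P(2)) = 0.25·log₂(0.25/0.1861) = 0.10646
  Q(3)·log₂(Q(3)/P(3)) = 0.25·log₂(0.25/0.0943) = 0.35165
  Q(4)·log₂(Q(4)/P(4)) = 0.25·log₂(0.25/0.0682) = 0.46852

D_KL(Q||P) = -0.34540 + 0.10646 + 0.35165 + 0.46852 = 0.58123 ≈ 0.5812 bits

These are NOT equal (difference: 0.0209 bits). KL divergence is asymmetric: D_KL(P||Q) ≠ D_KL(Q||P) in general.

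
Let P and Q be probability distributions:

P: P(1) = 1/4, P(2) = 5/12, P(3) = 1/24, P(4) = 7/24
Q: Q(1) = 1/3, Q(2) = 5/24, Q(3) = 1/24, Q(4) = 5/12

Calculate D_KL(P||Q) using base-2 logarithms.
0.1628 bits

D_KL(P||Q) = Σ P(x) log₂(P(x)/Q(x))

Computing term by term:
  P(1)·log₂(P(1)/Q(1)) = (1/4)·log₂((1/4)/(1/3)) = -0.10376
  P(2)·log₂(P(2)/Q(2)) = (5/12)·log₂((5/12)/(5/24)) = 0.41667
  P(3)·log₂(P(3)/Q(3)) = (1/24)·log₂((1/24)/(1/24)) = 0.00000
  P(4)·log₂(P(4)/Q(4)) = (7/24)·log₂((7/24)/(5/12)) = -0.15008

D_KL(P||Q) = -0.10376 + 0.41667 + 0.00000 - 0.15008 = 0.16283 ≈ 0.1628 bits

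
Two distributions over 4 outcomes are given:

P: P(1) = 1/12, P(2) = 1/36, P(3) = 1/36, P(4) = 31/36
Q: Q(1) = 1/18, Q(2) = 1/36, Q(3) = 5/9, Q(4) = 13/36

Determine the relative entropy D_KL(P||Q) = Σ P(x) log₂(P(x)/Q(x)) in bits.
1.0083 bits

D_KL(P||Q) = Σ P(x) log₂(P(x)/Q(x))

Computing term by term:
  P(1)·log₂(P(1)/Q(1)) = (1/12)·log₂((1/12)/(1/18)) = 0.04875
  P(2)·log₂(P(2)/Q(2)) = (1/36)·log₂((1/36)/(1/36)) = 0.00000
  P(3)·log₂(P(3)/Q(3)) = (1/36)·log₂((1/36)/(5/9)) = -0.12005
  P(4)·log₂(P(4)/Q(4)) = (31/36)·log₂((31/36)/(13/36)) = 1.07962

D_KL(P||Q) = 0.04875 + 0.00000 - 0.12005 + 1.07962 = 1.00832 ≈ 1.0083 bits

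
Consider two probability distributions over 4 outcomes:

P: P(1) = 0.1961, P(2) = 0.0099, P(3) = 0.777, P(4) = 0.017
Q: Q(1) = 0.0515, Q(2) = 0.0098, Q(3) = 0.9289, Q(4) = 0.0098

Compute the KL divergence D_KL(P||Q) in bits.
0.1918 bits

D_KL(P||Q) = Σ P(x) log₂(P(x)/Q(x))

Computing term by term:
  P(1)·log₂(P(1)/Q(1)) = 0.1961·log₂(0.1961/0.0515) = 0.37827
  P(2)·log₂(P(2)/Q(2)) = 0.0099·log₂(0.0099/0.0098) = 0.00015
  P(3)·log₂(P(3)/Q(3)) = 0.777·log₂(0.777/0.9289) = -0.20016
  P(4)·log₂(P(4)/Q(4)) = 0.017·log₂(0.017/0.0098) = 0.01351

D_KL(P||Q) = 0.37827 + 0.00015 - 0.20016 + 0.01351 = 0.19177 ≈ 0.1918 bits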